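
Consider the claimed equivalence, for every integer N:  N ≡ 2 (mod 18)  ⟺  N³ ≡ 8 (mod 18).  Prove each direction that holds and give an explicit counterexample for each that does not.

(⇒) Suppose N ≡ 2 (mod 18). Write N = 18j + 2. Then (18j + 2)³ = 5832j³ + 1944j² + 216j + 8 = 18(324j³ + 108j² + 12j) + 8, so N³ ≡ 8 (mod 18).

(⇐) This fails: take N = 8. Then 8³ = 512 ≡ 8 (mod 18), yet 8 ≡ 8 (mod 18), not 2.

Only the forward implication holds.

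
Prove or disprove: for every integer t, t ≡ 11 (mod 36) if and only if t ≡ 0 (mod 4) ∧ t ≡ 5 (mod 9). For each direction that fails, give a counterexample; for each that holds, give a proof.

Both directions fail.

[⇒] This fails: t = 11 gives 11 ≡ 11 (mod 36) but 11 ≡ 3 (mod 4), so the conjunction on the right does not hold.

[⇐] This fails: t = 32 satisfies both congruences on the right (32 ≡ 0 mod 4 and 32 ≡ 5 mod 9) yet 32 ≡ 32 (mod 36), not 11.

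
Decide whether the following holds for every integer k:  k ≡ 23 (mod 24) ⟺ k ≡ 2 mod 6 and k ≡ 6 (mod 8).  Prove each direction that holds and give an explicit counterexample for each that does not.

(⇒) fails and (⇐) fails.

[⇒] This fails: k = 23 gives 23 ≡ 23 (mod 24) but 23 ≡ 5 (mod 6), so the conjunction on the right does not hold.

[⇐] This fails: k = 14 satisfies both congruences on the right (14 ≡ 2 mod 6 and 14 ≡ 6 mod 8) yet 14 ≡ 14 (mod 24), not 23.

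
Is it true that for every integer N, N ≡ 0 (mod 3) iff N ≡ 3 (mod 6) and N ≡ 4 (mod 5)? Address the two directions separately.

Not equivalent: only (⇐) holds.

(⇐) If N ≡ 3 (mod 6) and N ≡ 4 (mod 5), then by the Chinese remainder theorem N ≡ 9 (mod 30). Since 9 ≡ 0 (mod 3) and 3 ∣ 30, we get N ≡ 0 (mod 3).

(⇒) This fails: N = 0 gives 0 ≡ 0 (mod 3) but 0 ≡ 0 (mod 6), so the conjunction on the right does not hold.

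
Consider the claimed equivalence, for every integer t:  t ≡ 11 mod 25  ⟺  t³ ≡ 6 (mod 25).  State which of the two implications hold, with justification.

[⇐] Suppose t³ ≡ 6 (mod 25). The only residue r in {0, …, 24} with r³ ≡ 6 (mod 25) is r = 11, so t ≡ 11 (mod 25).

[⇒] Suppose t ≡ 11 mod 25. Write t = 25j + 11. Then (25j + 11)³ = 15625j³ + 20625j² + 9075j + 1331 = 25(625j³ + 825j² + 363j + 53) + 6, so t³ ≡ 6 (mod 25).

The biconditional holds.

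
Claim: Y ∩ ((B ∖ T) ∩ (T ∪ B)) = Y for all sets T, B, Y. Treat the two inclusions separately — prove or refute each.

(⊆) Let x ∈ Y ∩ ((B ∖ T) ∩ (T ∪ B)). Then x ∈ B ∩ Y and x ∉ T, from which x ∈ Y.

(⊇) This inclusion fails. Take T = ∅, B = ∅, Y = {1}; then 1 ∈ Y but 1 ∉ Y ∩ ((B ∖ T) ∩ (T ∪ B)).

(⊆) holds; (⊇) fails.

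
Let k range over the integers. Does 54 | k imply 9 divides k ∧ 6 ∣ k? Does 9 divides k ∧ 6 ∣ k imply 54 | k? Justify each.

Only the forward implication holds.

(←) This fails: take k = 18. Both 9 ∣ 18 and 6 ∣ 18, yet 18 is not a multiple of 54 (since 18 = 0·54 + 18), so 54 ∤ 18.

(→) If 54 ∣ k, write k = 54q. Since 54 = 6·9, k = 9·(6q), so 9 ∣ k; and since 54 = 9·6, k = 6·(9q), so 6 ∣ k.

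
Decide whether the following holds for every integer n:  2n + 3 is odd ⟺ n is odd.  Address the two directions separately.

(⟹) This fails: take n = 2. Then 2n + 3 = 7, which is odd, yet n = 2 is even, not odd.

(⟸) Suppose n is odd. Since 2 is even, 2n is even for every n, so 2n + 3 has the same parity as 3, which is odd. Hence 2n + 3 is odd.

(⇒) fails; (⇐) holds.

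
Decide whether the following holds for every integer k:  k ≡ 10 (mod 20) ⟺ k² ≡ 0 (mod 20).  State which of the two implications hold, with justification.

Not equivalent: only (⇒) holds.

(⟹) Suppose k ≡ 10 (mod 20). Write k = 20j + 10. Then (20j + 10)² = 400j² + 400j + 100 = 20(20j² + 20j + 5) + 0, so k² ≡ 0 (mod 20).

(⟸) This fails: take k = 0. Then 0² = 0 ≡ 0 (mod 20), yet 0 ≡ 0 (mod 20), not 10.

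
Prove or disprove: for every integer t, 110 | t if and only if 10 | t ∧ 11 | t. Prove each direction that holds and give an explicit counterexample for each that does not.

Both implications hold.

(⟸) Suppose 10 ∣ t and 11 ∣ t. Any common multiple of 10 and 11 is a multiple of their lcm; here gcd(10, 11) = 1, so lcm(10, 11) = 10·11 = 110, so 110 ∣ t.

(⟹) If 110 ∣ t, write t = 110q. Since 110 = 11·10, t = 10·(11q), so 10 ∣ t; and since 110 = 10·11, t = 11·(10q), so 11 ∣ t.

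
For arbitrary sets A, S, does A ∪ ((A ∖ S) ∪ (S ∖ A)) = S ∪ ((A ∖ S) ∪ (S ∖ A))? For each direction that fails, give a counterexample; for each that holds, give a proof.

(⊆) Let x ∈ A ∪ ((A ∖ S) ∪ (S ∖ A)). Then either x ∈ A and x ∉ S; or x ∈ S and x ∉ A; or x ∈ A ∩ S. In each case x ∈ S ∪ ((A ∖ S) ∪ (S ∖ A)), so A ∪ ((A ∖ S) ∪ (S ∖ A)) ⊆ S ∪ ((A ∖ S) ∪ (S ∖ A)).

(⊇) Let x ∈ S ∪ ((A ∖ S) ∪ (S ∖ A)). Then either x ∈ A and x ∉ S; or x ∈ S and x ∉ A; or x ∈ A ∩ S. In each case x ∈ A ∪ ((A ∖ S) ∪ (S ∖ A)), so S ∪ ((A ∖ S) ∪ (S ∖ A)) ⊆ A ∪ ((A ∖ S) ∪ (S ∖ A)).

Both inclusions hold.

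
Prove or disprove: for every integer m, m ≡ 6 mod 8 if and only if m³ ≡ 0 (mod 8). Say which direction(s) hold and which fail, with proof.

(⟹) Suppose m ≡ 6 mod 8. Write m = 8j + 6. Then (8j + 6)³ = 512j³ + 1152j² + 864j + 216 = 8(64j³ + 144j² + 108j + 27) + 0, so m³ ≡ 0 (mod 8).

(⟸) This fails: take m = 0. Then 0³ = 0 ≡ 0 (mod 8), yet 0 ≡ 0 (mod 8), not 6.

Not equivalent: only (⇒) holds.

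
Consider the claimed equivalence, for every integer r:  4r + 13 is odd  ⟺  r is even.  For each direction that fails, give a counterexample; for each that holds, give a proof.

(⟹) This fails: take r = 1. Then 4r + 13 = 17, which is odd, yet r = 1 is odd, not even.

(⟸) Suppose r is even. Since 4 is even, 4r is even for every r, so 4r + 13 has the same parity as 13, which is odd. Hence 4r + 13 is odd.

Only the converse holds.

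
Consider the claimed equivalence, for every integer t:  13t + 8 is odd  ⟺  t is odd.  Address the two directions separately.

(→) Suppose 13t + 8 is odd. Since 13 is odd, 13t and t have the same parity, so 13t + 8 ≡ t + 8 (mod 2). As 8 is even, 13t + 8 is odd exactly when t is odd. Thus t is odd.

(←) Conversely, suppose t is odd; write t = 2j + 1. Then 13t + 8 = 13·(2j + 1) + 8 = 2·13j + 21, which is odd.

Both directions hold; the statement is true.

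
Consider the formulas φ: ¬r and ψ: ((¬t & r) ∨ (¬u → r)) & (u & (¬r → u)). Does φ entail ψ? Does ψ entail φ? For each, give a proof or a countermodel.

Neither direction holds.

Forward direction. This fails. Under u = F, r = F, t = F, the left side is true but the right side is false.

Converse. This fails. Under u = T, r = T, t = F, the left side is false but the right side is true.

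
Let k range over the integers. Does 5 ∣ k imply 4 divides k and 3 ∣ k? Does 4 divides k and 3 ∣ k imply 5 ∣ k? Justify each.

(⇒) This fails: take k = 5. Certainly 5 ∣ 5, but 4 ∤ 5.

(⇐) This fails: take k = 12. Both 4 ∣ 12 and 3 ∣ 12, yet 12 is not a multiple of 5 (since 12 = 2·5 + 2), so 5 ∤ 12.

Neither direction holds.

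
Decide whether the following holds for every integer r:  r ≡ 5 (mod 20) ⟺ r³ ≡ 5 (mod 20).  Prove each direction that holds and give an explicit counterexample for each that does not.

(⇐) Suppose r³ ≡ 5 (mod 20). The only residue r in {0, …, 19} with r³ ≡ 5 (mod 20) is r = 5, so r ≡ 5 (mod 20).

(⇒) Suppose r ≡ 5 (mod 20). Write r = 20j + 5. Then (20j + 5)³ = 8000j³ + 6000j² + 1500j + 125 = 20(400j³ + 300j² + 75j + 6) + 5, so r³ ≡ 5 (mod 20).

Both directions hold.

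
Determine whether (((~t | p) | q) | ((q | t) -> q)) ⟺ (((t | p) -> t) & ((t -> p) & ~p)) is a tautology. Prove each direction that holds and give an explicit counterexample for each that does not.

(⟹) This fails. Under t = F, p = T, q = F, the left side is true but the right side is false.

(⟸) Assume the antecedent. If t is true, the antecedent cannot hold. If t is false, the consequent reduces to true regardless of the other variables. Either way the consequent holds.

Not equivalent: only (⇐) holds.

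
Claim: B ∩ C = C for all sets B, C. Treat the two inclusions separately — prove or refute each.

Only the forward inclusion holds.

Forward inclusion. Let x ∈ B ∩ C. Then x ∈ B ∩ C, from which x ∈ C.

Reverse inclusion. This inclusion fails. Take B = ∅, C = {1}; then 1 ∈ C but 1 ∉ B ∩ C.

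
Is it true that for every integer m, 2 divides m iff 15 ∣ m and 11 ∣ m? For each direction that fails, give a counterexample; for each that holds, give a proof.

Forward direction. This fails: take m = 2. Certainly 2 ∣ 2, but 15 ∤ 2.

Converse. This fails: take m = 165. Both 15 ∣ 165 and 11 ∣ 165, yet 165 is not a multiple of 2 (since 165 = 82·2 + 1), so 2 ∤ 165.

Neither direction holds.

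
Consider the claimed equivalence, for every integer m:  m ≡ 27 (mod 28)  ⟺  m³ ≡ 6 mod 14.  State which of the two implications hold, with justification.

(⟹) This fails: take m = 27. Then 27 ≡ 27 (mod 28), but 27³ = 19683 ≡ 13 (mod 14), not 6.

(⟸) This fails: take m = 6. Then 6³ = 216 ≡ 6 (mod 14), yet 6 ≡ 6 (mod 28), not 27.

Neither implication holds.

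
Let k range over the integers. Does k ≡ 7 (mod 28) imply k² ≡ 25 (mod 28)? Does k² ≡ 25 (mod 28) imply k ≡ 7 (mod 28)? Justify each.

(⟹) This fails: take k = 7. Then 7 ≡ 7 (mod 28), but 7² = 49 ≡ 21 (mod 28), not 25.

(⟸) This fails: take k = 5. Then 5² = 25 ≡ 25 (mod 28), yet 5 ≡ 5 (mod 28), not 7.

Both directions fail.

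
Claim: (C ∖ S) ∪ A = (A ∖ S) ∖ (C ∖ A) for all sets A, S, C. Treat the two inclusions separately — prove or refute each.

(⟹) This inclusion fails. Take A = {1}, S = {1}, C = ∅; then 1 ∈ (C ∖ S) ∪ A but 1 ∉ (A ∖ S) ∖ (C ∖ A).

(⟸) Let x ∈ (A ∖ S) ∖ (C ∖ A). Then either x ∈ A and x ∉ S, C; or x ∈ A ∩ C and x ∉ S. In each case x ∈ (C ∖ S) ∪ A, so (A ∖ S) ∖ (C ∖ A) ⊆ (C ∖ S) ∪ A.

The sets are not equal: only the reverse inclusion holds.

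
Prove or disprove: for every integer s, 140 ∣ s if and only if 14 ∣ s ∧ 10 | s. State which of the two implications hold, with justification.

(⇒) If 140 ∣ s, write s = 140q. Since 140 = 10·14, s = 14·(10q), so 14 ∣ s; and since 140 = 14·10, s = 10·(14q), so 10 ∣ s.

(⇐) This fails: take s = 70. Both 14 ∣ 70 and 10 ∣ 70, yet 70 is not a multiple of 140 (since 70 = 0·140 + 70), so 140 ∤ 70.

Not equivalent: only (⇒) holds.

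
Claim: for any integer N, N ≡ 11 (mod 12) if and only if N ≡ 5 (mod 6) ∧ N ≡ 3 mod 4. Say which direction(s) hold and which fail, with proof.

(⇐) If N ≡ 5 (mod 6) and N ≡ 3 (mod 4), then by the Chinese remainder theorem N ≡ 11 (mod 12). This is exactly N ≡ 11 (mod 12).

(⇒) Suppose N ≡ 11 (mod 12); write N = 12j + 11. Since 6 ∣ 12, reducing mod 6 gives N ≡ 11 ≡ 5 (mod 6); since 4 ∣ 12, reducing mod 4 gives N ≡ 11 ≡ 3 (mod 4).

Both directions hold; the statement is true.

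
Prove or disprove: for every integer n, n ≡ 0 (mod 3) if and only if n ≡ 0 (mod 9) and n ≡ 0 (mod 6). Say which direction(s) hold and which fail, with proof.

The forward direction fails; the converse holds.

(⇐) If n ≡ 0 (mod 9) and n ≡ 0 (mod 6), then by the Chinese remainder theorem n ≡ 0 (mod 18). Since 0 ≡ 0 (mod 3) and 3 ∣ 18, we get n ≡ 0 (mod 3).

(⇒) This fails: n = 3 gives 3 ≡ 0 (mod 3) but 3 ≡ 3 (mod 9), so the conjunction on the right does not hold.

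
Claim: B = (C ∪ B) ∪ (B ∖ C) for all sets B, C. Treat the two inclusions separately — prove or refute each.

Only the forward inclusion holds.

Forward inclusion. Let x ∈ B. Then either x ∈ B and x ∉ C; or x ∈ B ∩ C. In each case x ∈ (C ∪ B) ∪ (B ∖ C), so B ⊆ (C ∪ B) ∪ (B ∖ C).

Reverse inclusion. This inclusion fails. Take B = ∅, C = {1}; then 1 ∈ (C ∪ B) ∪ (B ∖ C) but 1 ∉ B.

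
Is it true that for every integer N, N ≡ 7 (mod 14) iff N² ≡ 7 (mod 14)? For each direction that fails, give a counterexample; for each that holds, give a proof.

Both directions hold; the statement is true.

Converse. Suppose N² ≡ 7 (mod 14). The only residue r in {0, …, 13} with r² ≡ 7 (mod 14) is r = 7, so N ≡ 7 (mod 14).

Forward direction. Suppose N ≡ 7 (mod 14). Write N = 14j + 7. Then (14j + 7)² = 196j² + 196j + 49 = 14(14j² + 14j + 3) + 7, so N² ≡ 7 (mod 14).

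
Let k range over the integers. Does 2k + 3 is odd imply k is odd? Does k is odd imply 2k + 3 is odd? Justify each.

(⇒) This fails: take k = 6. Then 2k + 3 = 15, which is odd, yet k = 6 is even, not odd.

(⇐) Suppose k is odd. Since 2 is even, 2k is even for every k, so 2k + 3 has the same parity as 3, which is odd. Hence 2k + 3 is odd.

Not equivalent: only (⇐) holds.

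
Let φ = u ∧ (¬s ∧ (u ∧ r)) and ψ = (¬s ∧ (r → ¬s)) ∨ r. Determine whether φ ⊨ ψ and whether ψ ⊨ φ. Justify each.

Forward direction. Assume the antecedent. If r is true, (¬s ∧ (r → ¬s)) ∨ r reduces to true regardless of the other variables. If r is false, the antecedent cannot hold. Either way (¬s ∧ (r → ¬s)) ∨ r holds.

Converse. This fails. Under r = F, s = F, u = F, the left side is false but the right side is true.

Only the forward implication holds.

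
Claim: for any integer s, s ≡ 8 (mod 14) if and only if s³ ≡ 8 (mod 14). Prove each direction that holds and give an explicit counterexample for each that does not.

(⟸) This fails: take s = 2. Then 2³ = 8 ≡ 8 (mod 14), yet 2 ≡ 2 (mod 14), not 8.

(⟹) Suppose s ≡ 8 (mod 14). Write s = 14j + 8. Then (14j + 8)³ = 2744j³ + 4704j² + 2688j + 512 = 14(196j³ + 336j² + 192j + 36) + 8, so s³ ≡ 8 (mod 14).

(⇒) holds; (⇐) fails.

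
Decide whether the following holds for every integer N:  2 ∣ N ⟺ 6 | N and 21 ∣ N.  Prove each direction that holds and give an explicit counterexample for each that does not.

(⟹) This fails: take N = 2. Certainly 2 ∣ 2, but 6 ∤ 2.

(⟸) Suppose 6 ∣ N and 21 ∣ N. Any common multiple of 6 and 21 is a multiple of their lcm; here lcm(6, 21) = 6·21/gcd(6, 21) = 126/3 = 42, so 42 ∣ N. Since 2 ∣ 42, it follows that 2 ∣ N.

(⇒) fails; (⇐) holds.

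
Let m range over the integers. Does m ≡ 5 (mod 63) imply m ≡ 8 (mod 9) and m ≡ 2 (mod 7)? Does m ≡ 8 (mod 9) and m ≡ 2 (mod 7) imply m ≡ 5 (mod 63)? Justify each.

Neither implication holds.

[⇒] This fails: m = 5 gives 5 ≡ 5 (mod 63) but 5 ≡ 5 (mod 9), so the conjunction on the right does not hold.

[⇐] This fails: m = 44 satisfies both congruences on the right (44 ≡ 8 mod 9 and 44 ≡ 2 mod 7) yet 44 ≡ 44 (mod 63), not 5.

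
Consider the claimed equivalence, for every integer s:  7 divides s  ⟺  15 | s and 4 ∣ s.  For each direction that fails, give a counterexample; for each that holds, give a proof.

(⇒) This fails: take s = 7. Certainly 7 ∣ 7, but 15 ∤ 7.

(⇐) This fails: take s = 60. Both 15 ∣ 60 and 4 ∣ 60, yet 60 is not a multiple of 7 (since 60 = 8·7 + 4), so 7 ∤ 60.

Neither direction holds.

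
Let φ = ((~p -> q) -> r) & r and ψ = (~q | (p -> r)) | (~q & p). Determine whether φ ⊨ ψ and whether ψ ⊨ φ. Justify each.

(⟹) Assume the antecedent. If q is true, the antecedent forces (q = T, p = F, r = T) or (q = T, p = T, r = T), and (~q | (p -> r)) | (~q & p) holds there. If q is false, (~q | (p -> r)) | (~q & p) reduces to true regardless of the other variables. Either way (~q | (p -> r)) | (~q & p) holds.

(⟸) This fails. Under q = F, p = F, r = F, the left side is false but the right side is true.

Not equivalent: only (⇒) holds.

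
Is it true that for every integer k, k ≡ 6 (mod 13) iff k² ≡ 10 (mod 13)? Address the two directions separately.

[⇒] Suppose k ≡ 6 (mod 13). Write k = 13j + 6. Then (13j + 6)² = 169j² + 156j + 36 = 13(13j² + 12j + 2) + 10, so k² ≡ 10 (mod 13).

[⇐] This fails: take k = 7. Then 7² = 49 ≡ 10 (mod 13), yet 7 ≡ 7 (mod 13), not 6.

(⇒) holds; (⇐) fails.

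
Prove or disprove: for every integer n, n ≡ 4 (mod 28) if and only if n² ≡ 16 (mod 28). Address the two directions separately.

(⇒) Suppose n ≡ 4 (mod 28). Write n = 28j + 4. Then (28j + 4)² = 784j² + 224j + 16 = 28(28j² + 8j) + 16, so n² ≡ 16 (mod 28).

(⇐) This fails: take n = 10. Then 10² = 100 ≡ 16 (mod 28), yet 10 ≡ 10 (mod 28), not 4.

Not equivalent: only (⇒) holds.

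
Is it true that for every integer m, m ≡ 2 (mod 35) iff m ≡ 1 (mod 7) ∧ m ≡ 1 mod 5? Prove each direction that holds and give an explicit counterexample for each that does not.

Neither implication holds.

(→) This fails: m = 2 gives 2 ≡ 2 (mod 35) but 2 ≡ 2 (mod 7), so the conjunction on the right does not hold.

(←) This fails: m = 1 satisfies both congruences on the right (1 ≡ 1 mod 7 and 1 ≡ 1 mod 5) yet 1 ≡ 1 (mod 35), not 2.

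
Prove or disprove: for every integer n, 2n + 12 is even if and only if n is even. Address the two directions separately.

(⟹) This fails: take n = 7. Then 2n + 12 = 26, which is even, yet n = 7 is odd, not even.

(⟸) Suppose n is even. Since 2 is even, 2n is even for every n, so 2n + 12 has the same parity as 12, which is even. Hence 2n + 12 is even.

(⇒) fails; (⇐) holds.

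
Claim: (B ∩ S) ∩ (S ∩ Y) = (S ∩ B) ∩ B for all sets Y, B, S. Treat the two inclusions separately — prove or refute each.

Forward inclusion. Let x ∈ (B ∩ S) ∩ (S ∩ Y). Then x ∈ Y ∩ B ∩ S, from which x ∈ (S ∩ B) ∩ B.

Reverse inclusion. This inclusion fails. Take Y = ∅, B = {1}, S = {1}; then 1 ∈ (S ∩ B) ∩ B but 1 ∉ (B ∩ S) ∩ (S ∩ Y).

Only the forward inclusion holds.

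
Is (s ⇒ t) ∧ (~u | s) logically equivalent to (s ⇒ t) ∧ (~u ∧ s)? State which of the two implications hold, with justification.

(⇒) fails; (⇐) holds.

(←) Assume the antecedent. If t is true, the antecedent forces (t = T, u = F, s = T), and (s ⇒ t) ∧ (~u | s) holds there. If t is false, the antecedent cannot hold. Either way (s ⇒ t) ∧ (~u | s) holds.

(→) This fails. Under t = F, u = F, s = F, the left side is true but the right side is false.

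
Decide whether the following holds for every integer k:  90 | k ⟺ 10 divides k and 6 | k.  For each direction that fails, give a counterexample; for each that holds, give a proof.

(→) If 90 ∣ k, write k = 90q. Since 90 = 9·10, k = 10·(9q), so 10 ∣ k; and since 90 = 15·6, k = 6·(15q), so 6 ∣ k.

(←) This fails: take k = 30. Both 10 ∣ 30 and 6 ∣ 30, yet 30 is not a multiple of 90 (since 30 = 0·90 + 30), so 90 ∤ 30.

Only the forward implication holds.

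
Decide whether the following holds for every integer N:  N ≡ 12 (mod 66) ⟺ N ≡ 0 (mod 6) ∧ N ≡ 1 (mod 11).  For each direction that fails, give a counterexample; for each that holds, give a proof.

(⟹) Suppose N ≡ 12 (mod 66); write N = 66j + 12. Since 6 ∣ 66, reducing mod 6 gives N ≡ 12 ≡ 0 (mod 6); since 11 ∣ 66, reducing mod 11 gives N ≡ 12 ≡ 1 (mod 11).

(⟸) Conversely, if N ≡ 0 (mod 6) and N ≡ 1 (mod 11), then by the Chinese remainder theorem N ≡ 12 (mod 66). This is exactly N ≡ 12 (mod 66).

Both implications hold.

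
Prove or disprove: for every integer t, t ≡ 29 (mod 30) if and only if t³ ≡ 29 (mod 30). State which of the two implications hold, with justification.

Both implications hold.

Converse. Suppose t³ ≡ 29 (mod 30). The only residue r in {0, …, 29} with r³ ≡ 29 (mod 30) is r = 29, so t ≡ 29 (mod 30).

Forward direction. Suppose t ≡ 29 (mod 30). Write t = 30j + 29. Then (30j + 29)³ = 27000j³ + 78300j² + 75690j + 24389 = 30(900j³ + 2610j² + 2523j + 812) + 29, so t³ ≡ 29 (mod 30).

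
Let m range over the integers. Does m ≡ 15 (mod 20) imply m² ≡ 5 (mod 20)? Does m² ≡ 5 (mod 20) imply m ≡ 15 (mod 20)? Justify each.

The forward direction holds; the converse fails.

(←) This fails: take m = 5. Then 5² = 25 ≡ 5 (mod 20), yet 5 ≡ 5 (mod 20), not 15.

(→) Suppose m ≡ 15 (mod 20). Write m = 20j + 15. Then (20j + 15)² = 400j² + 600j + 225 = 20(20j² + 30j + 11) + 5, so m² ≡ 5 (mod 20).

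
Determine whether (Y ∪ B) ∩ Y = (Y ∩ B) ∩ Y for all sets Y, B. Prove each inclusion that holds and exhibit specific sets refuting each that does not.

(⟸) Let x ∈ (Y ∩ B) ∩ Y. Then x ∈ Y ∩ B, from which x ∈ (Y ∪ B) ∩ Y.

(⟹) This inclusion fails. Take Y = {1}, B = ∅; then 1 ∈ (Y ∪ B) ∩ Y but 1 ∉ (Y ∩ B) ∩ Y.

The sets are not equal: only the reverse inclusion holds.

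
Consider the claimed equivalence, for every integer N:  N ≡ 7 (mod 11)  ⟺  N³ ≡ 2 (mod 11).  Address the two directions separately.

Converse. Suppose N³ ≡ 2 (mod 11). The only residue r in {0, …, 10} with r³ ≡ 2 (mod 11) is r = 7, so N ≡ 7 (mod 11).

Forward direction. Suppose N ≡ 7 (mod 11). Write N = 11j + 7. Then (11j + 7)³ = 1331j³ + 2541j² + 1617j + 343 = 11(121j³ + 231j² + 147j + 31) + 2, so N³ ≡ 2 (mod 11).

The biconditional holds.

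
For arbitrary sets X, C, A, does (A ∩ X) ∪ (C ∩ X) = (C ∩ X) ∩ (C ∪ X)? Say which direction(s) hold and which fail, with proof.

The sets are not equal: only the reverse inclusion holds.

Forward inclusion. This inclusion fails. Take X = {1}, C = ∅, A = {1}; then 1 ∈ (A ∩ X) ∪ (C ∩ X) but 1 ∉ (C ∩ X) ∩ (C ∪ X).

Reverse inclusion. Let x ∈ (C ∩ X) ∩ (C ∪ X). Then either x ∈ X ∩ C and x ∉ A; or x ∈ X ∩ C ∩ A. In each case x ∈ (A ∩ X) ∪ (C ∩ X), so (C ∩ X) ∩ (C ∪ X) ⊆ (A ∩ X) ∪ (C ∩ X).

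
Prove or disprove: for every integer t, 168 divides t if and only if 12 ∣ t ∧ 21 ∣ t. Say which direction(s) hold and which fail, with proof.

Not equivalent: only (⇒) holds.

(⇒) If 168 ∣ t, write t = 168q. Since 168 = 14·12, t = 12·(14q), so 12 ∣ t; and since 168 = 8·21, t = 21·(8q), so 21 ∣ t.

(⇐) This fails: take t = 84. Both 12 ∣ 84 and 21 ∣ 84, yet 84 is not a multiple of 168 (since 84 = 0·168 + 84), so 168 ∤ 84.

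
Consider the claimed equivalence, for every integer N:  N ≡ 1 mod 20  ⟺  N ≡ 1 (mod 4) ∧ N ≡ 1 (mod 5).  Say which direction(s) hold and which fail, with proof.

[⇐] If N ≡ 1 (mod 4) and N ≡ 1 (mod 5), then by the Chinese remainder theorem N ≡ 1 (mod 20). This is exactly N ≡ 1 (mod 20).

[⇒] Suppose N ≡ 1 (mod 20); write N = 20j + 1. Since 4 ∣ 20, reducing mod 4 gives N ≡ 1 (mod 4); since 5 ∣ 20, reducing mod 5 gives N ≡ 1 (mod 5).

Both implications hold.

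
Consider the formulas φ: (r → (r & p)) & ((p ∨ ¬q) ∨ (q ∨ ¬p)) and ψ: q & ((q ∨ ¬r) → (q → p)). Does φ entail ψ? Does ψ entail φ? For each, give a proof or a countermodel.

Only the reverse direction holds.

[⇒] This fails. Under q = F, p = F, r = F, the left side is true but the right side is false.

[⇐] Assume the antecedent. If q is true, the antecedent forces (q = T, p = T, r = F) or (q = T, p = T, r = T), and the consequent holds there. If q is false, the antecedent cannot hold. Either way the consequent holds.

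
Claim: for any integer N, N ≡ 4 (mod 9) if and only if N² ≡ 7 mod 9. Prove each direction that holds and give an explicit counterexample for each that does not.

Only the forward implication holds.

[⇒] Suppose N ≡ 4 (mod 9). Write N = 9j + 4. Then (9j + 4)² = 81j² + 72j + 16 = 9(9j² + 8j + 1) + 7, so N² ≡ 7 (mod 9).

[⇐] This fails: take N = 5. Then 5² = 25 ≡ 7 (mod 9), yet 5 ≡ 5 (mod 9), not 4.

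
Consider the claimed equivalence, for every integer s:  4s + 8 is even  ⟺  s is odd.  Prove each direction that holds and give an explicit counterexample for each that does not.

The forward direction fails; the converse holds.

(⟹) This fails: take s = 2. Then 4s + 8 = 16, which is even, yet s = 2 is even, not odd.

(⟸) Suppose s is odd. Since 4 is even, 4s is even for every s, so 4s + 8 has the same parity as 8, which is even. Hence 4s + 8 is even.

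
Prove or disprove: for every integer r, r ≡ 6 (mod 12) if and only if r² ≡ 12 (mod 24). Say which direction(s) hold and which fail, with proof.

The biconditional holds.

(→) Suppose r ≡ 6 (mod 12). Working modulo 24, r ∈ {6, 18}; for each such r, r² ≡ 12 (mod 24).

(←) Conversely, the residues r modulo 24 with r² ≡ 12 (mod 24) are exactly {6, 18}, and each is ≡ 6 (mod 12).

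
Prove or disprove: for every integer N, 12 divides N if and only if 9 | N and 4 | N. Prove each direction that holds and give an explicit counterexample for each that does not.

The forward direction fails; the converse holds.

(⇒) This fails: take N = 12. Certainly 12 ∣ 12, but 9 ∤ 12.

(⇐) Suppose 9 ∣ N and 4 ∣ N. Any common multiple of 9 and 4 is a multiple of their lcm; here gcd(9, 4) = 1, so lcm(9, 4) = 9·4 = 36, so 36 ∣ N. Since 12 ∣ 36, it follows that 12 ∣ N.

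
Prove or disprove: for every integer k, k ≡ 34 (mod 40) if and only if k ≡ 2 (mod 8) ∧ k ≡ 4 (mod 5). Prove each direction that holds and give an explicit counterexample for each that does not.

[⇐] If k ≡ 2 (mod 8) and k ≡ 4 (mod 5), then by the Chinese remainder theorem k ≡ 34 (mod 40). This is exactly k ≡ 34 (mod 40).

[⇒] Suppose k ≡ 34 (mod 40); write k = 40j + 34. Since 8 ∣ 40, reducing mod 8 gives k ≡ 34 ≡ 2 (mod 8); since 5 ∣ 40, reducing mod 5 gives k ≡ 34 ≡ 4 (mod 5).

Both directions hold; the statement is true.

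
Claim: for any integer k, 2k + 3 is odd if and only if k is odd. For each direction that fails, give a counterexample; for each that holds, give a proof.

Forward direction. This fails: take k = 2. Then 2k + 3 = 7, which is odd, yet k = 2 is even, not odd.

Converse. Suppose k is odd. Since 2 is even, 2k is even for every k, so 2k + 3 has the same parity as 3, which is odd. Hence 2k + 3 is odd.

Not equivalent: only (⇐) holds.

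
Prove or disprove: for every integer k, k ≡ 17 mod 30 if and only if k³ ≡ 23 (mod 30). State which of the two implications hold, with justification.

(⇒) Suppose k ≡ 17 mod 30. Write k = 30j + 17. Then (30j + 17)³ = 27000j³ + 45900j² + 26010j + 4913 = 30(900j³ + 1530j² + 867j + 163) + 23, so k³ ≡ 23 (mod 30).

(⇐) Conversely, suppose k³ ≡ 23 (mod 30). The only residue r in {0, …, 29} with r³ ≡ 23 (mod 30) is r = 17, so k ≡ 17 (mod 30).

Equivalent; both directions hold.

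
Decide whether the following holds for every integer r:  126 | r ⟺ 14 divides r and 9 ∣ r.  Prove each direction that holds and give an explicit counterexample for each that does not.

(→) If 126 ∣ r, write r = 126q. Since 126 = 9·14, r = 14·(9q), so 14 ∣ r; and since 126 = 14·9, r = 9·(14q), so 9 ∣ r.

(←) Suppose 14 ∣ r and 9 ∣ r. Any common multiple of 14 and 9 is a multiple of their lcm; here gcd(14, 9) = 1, so lcm(14, 9) = 14·9 = 126, so 126 ∣ r.

The biconditional holds.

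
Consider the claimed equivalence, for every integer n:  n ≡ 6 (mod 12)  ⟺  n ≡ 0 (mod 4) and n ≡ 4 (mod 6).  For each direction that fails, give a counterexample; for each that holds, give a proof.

(→) This fails: n = 6 gives 6 ≡ 6 (mod 12) but 6 ≡ 2 (mod 4), so the conjunction on the right does not hold.

(←) This fails: n = 4 satisfies both congruences on the right (4 ≡ 0 mod 4 and 4 ≡ 4 mod 6) yet 4 ≡ 4 (mod 12), not 6.

Both directions fail.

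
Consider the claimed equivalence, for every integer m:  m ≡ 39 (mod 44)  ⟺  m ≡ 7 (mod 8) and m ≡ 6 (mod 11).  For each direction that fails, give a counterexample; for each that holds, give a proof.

(⇒) This fails: m = 83 gives 83 ≡ 39 (mod 44) but 83 ≡ 3 (mod 8), so the conjunction on the right does not hold.

(⇐) Conversely, if m ≡ 7 (mod 8) and m ≡ 6 (mod 11), then by the Chinese remainder theorem m ≡ 39 (mod 88). Since 39 ≡ 39 (mod 44) and 44 ∣ 88, we get m ≡ 39 (mod 44).

The forward direction fails; the converse holds.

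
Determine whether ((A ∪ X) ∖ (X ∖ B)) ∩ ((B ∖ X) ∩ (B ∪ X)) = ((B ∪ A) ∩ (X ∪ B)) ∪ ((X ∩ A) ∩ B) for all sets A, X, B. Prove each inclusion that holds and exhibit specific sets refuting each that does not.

(⊇) This inclusion fails. Take A = {1}, X = {1}, B = ∅; then 1 ∈ ((B ∪ A) ∩ (X ∪ B)) ∪ ((X ∩ A) ∩ B) but 1 ∉ ((A ∪ X) ∖ (X ∖ B)) ∩ ((B ∖ X) ∩ (B ∪ X)).

(⊆) Let x ∈ ((A ∪ X) ∖ (X ∖ B)) ∩ ((B ∖ X) ∩ (B ∪ X)). Then x ∈ A ∩ B and x ∉ X, from which x ∈ ((B ∪ A) ∩ (X ∪ B)) ∪ ((X ∩ A) ∩ B).

The sets are not equal: only the forward inclusion holds.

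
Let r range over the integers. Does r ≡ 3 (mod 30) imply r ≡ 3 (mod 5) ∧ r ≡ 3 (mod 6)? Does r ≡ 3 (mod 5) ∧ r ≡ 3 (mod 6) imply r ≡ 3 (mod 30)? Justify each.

Both implications hold.

(→) Suppose r ≡ 3 (mod 30); write r = 30j + 3. Since 5 ∣ 30, reducing mod 5 gives r ≡ 3 (mod 5); since 6 ∣ 30, reducing mod 6 gives r ≡ 3 (mod 6).

(←) Conversely, if r ≡ 3 (mod 5) and r ≡ 3 (mod 6), then by the Chinese remainder theorem r ≡ 3 (mod 30). This is exactly r ≡ 3 (mod 30).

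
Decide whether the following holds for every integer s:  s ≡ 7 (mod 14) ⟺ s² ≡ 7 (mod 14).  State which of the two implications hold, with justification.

Both directions hold.

Converse. Suppose s² ≡ 7 (mod 14). The only residue r in {0, …, 13} with r² ≡ 7 (mod 14) is r = 7, so s ≡ 7 (mod 14).

Forward direction. Suppose s ≡ 7 (mod 14). Write s = 14j + 7. Then (14j + 7)² = 196j² + 196j + 49 = 14(14j² + 14j + 3) + 7, so s² ≡ 7 (mod 14).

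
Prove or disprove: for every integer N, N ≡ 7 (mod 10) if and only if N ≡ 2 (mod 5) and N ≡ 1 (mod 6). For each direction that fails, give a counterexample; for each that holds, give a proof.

Converse. If N ≡ 2 (mod 5) and N ≡ 1 (mod 6), then by the Chinese remainder theorem N ≡ 7 (mod 30). Since 7 ≡ 7 (mod 10) and 10 ∣ 30, we get N ≡ 7 (mod 10).

Forward direction. This fails: N = 17 gives 17 ≡ 7 (mod 10) but 17 ≡ 5 (mod 6), so the conjunction on the right does not hold.

(⇒) fails; (⇐) holds.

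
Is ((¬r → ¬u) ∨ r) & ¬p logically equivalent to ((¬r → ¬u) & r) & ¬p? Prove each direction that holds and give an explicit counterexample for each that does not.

Only the converse holds.

Forward direction. This fails. Under r = F, u = F, p = F, the left side is true but the right side is false.

Converse. Assume the antecedent. If r is true, the antecedent forces (r = T, u = F, p = F) or (r = T, u = T, p = F), and ((¬r → ¬u) ∨ r) & ¬p holds there. If r is false, the antecedent cannot hold. Either way ((¬r → ¬u) ∨ r) & ¬p holds.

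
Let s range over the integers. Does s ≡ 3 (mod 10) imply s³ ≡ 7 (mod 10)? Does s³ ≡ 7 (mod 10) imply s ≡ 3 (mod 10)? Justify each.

Equivalent; both directions hold.

[⇒] Suppose s ≡ 3 (mod 10). Write s = 10j + 3. Then (10j + 3)³ = 1000j³ + 900j² + 270j + 27 = 10(100j³ + 90j² + 27j + 2) + 7, so s³ ≡ 7 (mod 10).

[⇐] Conversely, suppose s³ ≡ 7 (mod 10). The only residue r in {0, …, 9} with r³ ≡ 7 (mod 10) is r = 3, so s ≡ 3 (mod 10).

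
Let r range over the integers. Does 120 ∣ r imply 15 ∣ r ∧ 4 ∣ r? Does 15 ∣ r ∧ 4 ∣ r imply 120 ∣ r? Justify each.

(⇐) This fails: take r = 60. Both 15 ∣ 60 and 4 ∣ 60, yet 60 is not a multiple of 120 (since 60 = 0·120 + 60), so 120 ∤ 60.

(⇒) If 120 ∣ r, write r = 120q. Since 120 = 8·15, r = 15·(8q), so 15 ∣ r; and since 120 = 30·4, r = 4·(30q), so 4 ∣ r.

Only the forward direction holds.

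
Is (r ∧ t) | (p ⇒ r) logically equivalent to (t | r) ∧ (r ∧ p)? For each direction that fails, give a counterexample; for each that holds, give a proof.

(⟹) This fails. Under p = F, r = F, t = F, the left side is true but the right side is false.

(⟸) Assume the antecedent. If p is true, the antecedent forces (p = T, r = T, t = F) or (p = T, r = T, t = T), and (r ∧ t) | (p ⇒ r) holds there. If p is false, the antecedent cannot hold. Either way (r ∧ t) | (p ⇒ r) holds.

Not equivalent: only (⇐) holds.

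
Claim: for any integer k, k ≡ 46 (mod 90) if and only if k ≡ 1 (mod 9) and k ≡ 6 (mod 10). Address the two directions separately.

Equivalent; both directions hold.

(→) Suppose k ≡ 46 (mod 90); write k = 90j + 46. Since 9 ∣ 90, reducing mod 9 gives k ≡ 46 ≡ 1 (mod 9); since 10 ∣ 90, reducing mod 10 gives k ≡ 46 ≡ 6 (mod 10).

(←) Conversely, if k ≡ 1 (mod 9) and k ≡ 6 (mod 10), then by the Chinese remainder theorem k ≡ 46 (mod 90). This is exactly k ≡ 46 (mod 90).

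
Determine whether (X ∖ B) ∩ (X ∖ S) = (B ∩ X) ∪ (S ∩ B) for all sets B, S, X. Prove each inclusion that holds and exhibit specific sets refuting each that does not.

(⊆) This inclusion fails. Take B = ∅, S = ∅, X = {1}; then 1 ∈ (X ∖ B) ∩ (X ∖ S) but 1 ∉ (B ∩ X) ∪ (S ∩ B).

(⊇) This inclusion fails. Take B = {1}, S = {1}, X = ∅; then 1 ∈ (B ∩ X) ∪ (S ∩ B) but 1 ∉ (X ∖ B) ∩ (X ∖ S).

Both inclusions fail.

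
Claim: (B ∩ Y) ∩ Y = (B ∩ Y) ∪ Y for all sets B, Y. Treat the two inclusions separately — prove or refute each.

The sets are not equal: only the forward inclusion holds.

Forward inclusion. Let x ∈ (B ∩ Y) ∩ Y. Then x ∈ B ∩ Y, from which x ∈ (B ∩ Y) ∪ Y.

Reverse inclusion. This inclusion fails. Take B = ∅, Y = {1}; then 1 ∈ (B ∩ Y) ∪ Y but 1 ∉ (B ∩ Y) ∩ Y.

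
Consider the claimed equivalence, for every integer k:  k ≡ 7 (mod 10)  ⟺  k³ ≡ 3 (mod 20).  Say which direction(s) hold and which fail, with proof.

(⇒) This fails: take k = 17. Then 17 ≡ 7 (mod 10), but 17³ = 4913 ≡ 13 (mod 20), not 3.

(⇐) Conversely, the residues r modulo 20 with r³ ≡ 3 (mod 20) are exactly {7}, and each is ≡ 7 (mod 10).

Only the converse holds.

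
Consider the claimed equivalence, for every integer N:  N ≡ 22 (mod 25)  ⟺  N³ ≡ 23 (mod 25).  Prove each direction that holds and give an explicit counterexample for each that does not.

The biconditional holds.

(⟹) Suppose N ≡ 22 (mod 25). Write N = 25j + 22. Then (25j + 22)³ = 15625j³ + 41250j² + 36300j + 10648 = 25(625j³ + 1650j² + 1452j + 425) + 23, so N³ ≡ 23 (mod 25).

(⟸) Conversely, suppose N³ ≡ 23 (mod 25). The only residue r in {0, …, 24} with r³ ≡ 23 (mod 25) is r = 22, so N ≡ 22 (mod 25).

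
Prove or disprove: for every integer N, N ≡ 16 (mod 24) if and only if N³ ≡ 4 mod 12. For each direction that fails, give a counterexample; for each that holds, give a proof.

Converse. This fails: take N = 4. Then 4³ = 64 ≡ 4 (mod 12), yet 4 ≡ 4 (mod 24), not 16.

Forward direction. Suppose N ≡ 16 (mod 24). Then N³ ≡ 16³ = 4096 (mod 24), and since 12 ∣ 24, also N³ ≡ 4 (mod 12).

Only the forward implication holds.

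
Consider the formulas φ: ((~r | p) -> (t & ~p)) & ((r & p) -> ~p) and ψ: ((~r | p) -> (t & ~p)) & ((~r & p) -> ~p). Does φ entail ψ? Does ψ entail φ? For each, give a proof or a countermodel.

(⇒) Assume the antecedent. If r is true, the antecedent forces (r = T, p = F, t = F) or (r = T, p = F, t = T), and the consequent holds there. If r is false, the antecedent forces (r = F, p = F, t = T), and the consequent holds there. Either way the consequent holds.

(⇐) Assume the antecedent. If r is true, the antecedent forces (r = T, p = F, t = F) or (r = T, p = F, t = T), and the consequent holds there. If r is false, the antecedent forces (r = F, p = F, t = T), and the consequent holds there. Either way the consequent holds.

Both implications hold.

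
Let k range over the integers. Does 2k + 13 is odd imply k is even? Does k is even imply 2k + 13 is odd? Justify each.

(⇒) fails; (⇐) holds.

[⇒] This fails: take k = 3. Then 2k + 13 = 19, which is odd, yet k = 3 is odd, not even.

[⇐] Suppose k is even. Since 2 is even, 2k is even for every k, so 2k + 13 has the same parity as 13, which is odd. Hence 2k + 13 is odd.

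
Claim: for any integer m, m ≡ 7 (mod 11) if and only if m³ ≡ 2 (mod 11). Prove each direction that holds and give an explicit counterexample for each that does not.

The biconditional holds.

[⇒] Suppose m ≡ 7 (mod 11). Write m = 11j + 7. Then (11j + 7)³ = 1331j³ + 2541j² + 1617j + 343 = 11(121j³ + 231j² + 147j + 31) + 2, so m³ ≡ 2 (mod 11).

[⇐] Conversely, suppose m³ ≡ 2 (mod 11). The only residue r in {0, …, 10} with r³ ≡ 2 (mod 11) is r = 7, so m ≡ 7 (mod 11).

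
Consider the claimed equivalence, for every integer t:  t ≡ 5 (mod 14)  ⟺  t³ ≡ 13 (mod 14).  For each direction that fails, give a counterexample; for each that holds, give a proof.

(←) This fails: take t = 3. Then 3³ = 27 ≡ 13 (mod 14), yet 3 ≡ 3 (mod 14), not 5.

(→) Suppose t ≡ 5 (mod 14). Write t = 14j + 5. Then (14j + 5)³ = 2744j³ + 2940j² + 1050j + 125 = 14(196j³ + 210j² + 75j + 8) + 13, so t³ ≡ 13 (mod 14).

Not equivalent: only (⇒) holds.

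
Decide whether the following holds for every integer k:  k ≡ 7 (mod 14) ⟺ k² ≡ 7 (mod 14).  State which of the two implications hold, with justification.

The biconditional holds.

(⇒) Suppose k ≡ 7 (mod 14). Write k = 14j + 7. Then (14j + 7)² = 196j² + 196j + 49 = 14(14j² + 14j + 3) + 7, so k² ≡ 7 (mod 14).

(⇐) Conversely, suppose k² ≡ 7 (mod 14). The only residue r in {0, …, 13} with r² ≡ 7 (mod 14) is r = 7, so k ≡ 7 (mod 14).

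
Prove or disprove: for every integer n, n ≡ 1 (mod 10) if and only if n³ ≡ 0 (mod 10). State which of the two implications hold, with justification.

(⟹) This fails: take n = 1. Then 1 ≡ 1 (mod 10), but 1³ = 1 ≡ 1 (mod 10), not 0.

(⟸) This fails: take n = 0. Then 0³ = 0 ≡ 0 (mod 10), yet 0 ≡ 0 (mod 10), not 1.

(⇒) fails and (⇐) fails.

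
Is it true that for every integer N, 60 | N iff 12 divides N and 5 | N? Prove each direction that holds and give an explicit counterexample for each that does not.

Both directions hold.

(⇒) If 60 ∣ N, write N = 60q. Since 60 = 5·12, N = 12·(5q), so 12 ∣ N; and since 60 = 12·5, N = 5·(12q), so 5 ∣ N.

(⇐) Suppose 12 ∣ N and 5 ∣ N. Any common multiple of 12 and 5 is a multiple of their lcm; here gcd(12, 5) = 1, so lcm(12, 5) = 12·5 = 60, so 60 ∣ N.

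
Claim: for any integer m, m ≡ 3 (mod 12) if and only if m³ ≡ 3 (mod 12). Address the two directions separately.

(→) Suppose m ≡ 3 (mod 12). Write m = 12j + 3. Then (12j + 3)³ = 1728j³ + 1296j² + 324j + 27 = 12(144j³ + 108j² + 27j + 2) + 3, so m³ ≡ 3 (mod 12).

(←) Conversely, suppose m³ ≡ 3 (mod 12). The only residue r in {0, …, 11} with r³ ≡ 3 (mod 12) is r = 3, so m ≡ 3 (mod 12).

Both directions hold; the statement is true.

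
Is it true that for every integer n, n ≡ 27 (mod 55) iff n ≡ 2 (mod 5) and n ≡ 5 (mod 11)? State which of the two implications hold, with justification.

Both directions hold; the statement is true.

(→) Suppose n ≡ 27 (mod 55); write n = 55j + 27. Since 5 ∣ 55, reducing mod 5 gives n ≡ 27 ≡ 2 (mod 5); since 11 ∣ 55, reducing mod 11 gives n ≡ 27 ≡ 5 (mod 11).

(←) Conversely, if n ≡ 2 (mod 5) and n ≡ 5 (mod 11), then by the Chinese remainder theorem n ≡ 27 (mod 55). This is exactly n ≡ 27 (mod 55).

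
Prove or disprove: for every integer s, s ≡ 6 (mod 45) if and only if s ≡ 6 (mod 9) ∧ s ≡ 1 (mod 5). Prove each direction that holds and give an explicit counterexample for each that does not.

(⇒) Suppose s ≡ 6 (mod 45); write s = 45j + 6. Since 9 ∣ 45, reducing mod 9 gives s ≡ 6 (mod 9); since 5 ∣ 45, reducing mod 5 gives s ≡ 6 ≡ 1 (mod 5).

(⇐) Conversely, if s ≡ 6 (mod 9) and s ≡ 1 (mod 5), then by the Chinese remainder theorem s ≡ 6 (mod 45). This is exactly s ≡ 6 (mod 45).

Both directions hold.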